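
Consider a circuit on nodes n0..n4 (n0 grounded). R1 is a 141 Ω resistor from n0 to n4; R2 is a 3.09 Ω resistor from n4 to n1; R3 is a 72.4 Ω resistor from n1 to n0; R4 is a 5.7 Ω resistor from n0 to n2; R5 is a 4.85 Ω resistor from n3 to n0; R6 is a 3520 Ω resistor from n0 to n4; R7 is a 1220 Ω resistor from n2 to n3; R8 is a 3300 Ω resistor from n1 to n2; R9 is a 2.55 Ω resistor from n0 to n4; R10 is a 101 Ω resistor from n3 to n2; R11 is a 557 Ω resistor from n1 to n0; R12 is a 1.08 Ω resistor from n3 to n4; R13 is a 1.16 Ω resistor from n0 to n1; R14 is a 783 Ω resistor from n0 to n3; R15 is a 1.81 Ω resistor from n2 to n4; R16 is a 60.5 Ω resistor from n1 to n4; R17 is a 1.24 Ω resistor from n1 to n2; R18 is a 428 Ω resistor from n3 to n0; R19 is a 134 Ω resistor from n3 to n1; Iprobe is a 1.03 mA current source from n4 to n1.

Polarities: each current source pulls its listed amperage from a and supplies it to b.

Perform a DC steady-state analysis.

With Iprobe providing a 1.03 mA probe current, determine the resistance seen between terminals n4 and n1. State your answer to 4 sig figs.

Apply KCL at each of the 4 non-ground nodes and solve the resulting linear system.
Node n1: branches {R2, R3, R8, R11, R13, R16, R17, R19, Iprobe} → V_1 = 0.0003972
Node n2: branches {R4, R7, R8, R10, R15, R17} → V_2 = -1.424e-05
Node n3: branches {R5, R7, R10, R12, R14, R18, R19} → V_3 = -0.0004874
Node n4: branches {R1, R2, R6, R9, R12, R15, R16, Iprobe} → V_4 = -0.0006105

R_eq = 0.9784 Ω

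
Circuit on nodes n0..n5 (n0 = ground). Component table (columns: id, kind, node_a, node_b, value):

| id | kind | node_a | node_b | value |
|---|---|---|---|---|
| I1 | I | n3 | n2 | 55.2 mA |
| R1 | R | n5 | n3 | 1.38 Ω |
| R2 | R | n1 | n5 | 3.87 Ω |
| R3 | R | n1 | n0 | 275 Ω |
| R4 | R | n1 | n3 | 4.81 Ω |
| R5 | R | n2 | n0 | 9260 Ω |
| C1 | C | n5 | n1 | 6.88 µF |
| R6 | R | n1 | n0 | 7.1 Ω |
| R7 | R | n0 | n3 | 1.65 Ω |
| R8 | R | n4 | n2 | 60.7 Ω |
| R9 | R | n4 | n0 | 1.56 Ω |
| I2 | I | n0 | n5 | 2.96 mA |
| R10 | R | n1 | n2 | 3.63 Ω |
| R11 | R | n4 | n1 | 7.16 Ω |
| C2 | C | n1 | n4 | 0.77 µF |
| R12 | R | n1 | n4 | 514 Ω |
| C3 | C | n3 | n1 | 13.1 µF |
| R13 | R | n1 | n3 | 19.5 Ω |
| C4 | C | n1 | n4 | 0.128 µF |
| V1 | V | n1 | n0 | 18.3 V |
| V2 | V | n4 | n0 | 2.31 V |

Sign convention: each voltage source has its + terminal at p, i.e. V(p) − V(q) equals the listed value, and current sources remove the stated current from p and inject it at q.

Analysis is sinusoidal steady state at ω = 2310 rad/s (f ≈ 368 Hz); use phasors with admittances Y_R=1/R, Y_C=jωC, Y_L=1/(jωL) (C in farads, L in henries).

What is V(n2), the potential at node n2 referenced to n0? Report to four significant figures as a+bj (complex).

17.58+0.000j V

Element admittances at ω=2310 rad/s:
  I1: injects 0.0552 A into n2 (from n3)
  Y(R1) = 0.7246+0.000j S between n5,n3
  Y(R2) = 0.2584+0.000j S between n1,n5
  Y(R3) = 0.003636+0.000j S between n1,n0
  Y(R4) = 0.2079+0.000j S between n1,n3
  Y(R5) = 0.0001080+0.000j S between n2,n0
  Y(C1) = 0.000+0.01589j S between n5,n1
  Y(R6) = 0.1408+0.000j S between n1,n0
  Y(R7) = 0.6061+0.000j S between n0,n3
  Y(R8) = 0.01647+0.000j S between n4,n2
  Y(R9) = 0.6410+0.000j S between n4,n0
  I2: injects 0.00296 A into n5 (from n0)
  Y(R10) = 0.2755+0.000j S between n1,n2
  Y(R11) = 0.1397+0.000j S between n4,n1
  Y(C2) = 0.000+0.001779j S between n1,n4
  Y(R12) = 0.001946+0.000j S between n1,n4
  Y(C3) = 0.000+0.03026j S between n3,n1
  Y(R13) = 0.05128+0.000j S between n1,n3
  Y(C4) = 0.000+0.0002957j S between n1,n4
  V1: constraint V(n1)−V(n0) = 18.3
  V2: constraint V(n4)−V(n0) = 2.31
Assemble and solve the 7×7 MNA system:
  V(n1)=18.30+0.000j  V(n2)=17.58+0.000j  V(n3)=7.760+0.3882j  V(n4)=2.310+0.000j  V(n5)=10.54+0.4116j
  i(V1)=-9.862-0.2685j  i(V2)=1.035+0.03317j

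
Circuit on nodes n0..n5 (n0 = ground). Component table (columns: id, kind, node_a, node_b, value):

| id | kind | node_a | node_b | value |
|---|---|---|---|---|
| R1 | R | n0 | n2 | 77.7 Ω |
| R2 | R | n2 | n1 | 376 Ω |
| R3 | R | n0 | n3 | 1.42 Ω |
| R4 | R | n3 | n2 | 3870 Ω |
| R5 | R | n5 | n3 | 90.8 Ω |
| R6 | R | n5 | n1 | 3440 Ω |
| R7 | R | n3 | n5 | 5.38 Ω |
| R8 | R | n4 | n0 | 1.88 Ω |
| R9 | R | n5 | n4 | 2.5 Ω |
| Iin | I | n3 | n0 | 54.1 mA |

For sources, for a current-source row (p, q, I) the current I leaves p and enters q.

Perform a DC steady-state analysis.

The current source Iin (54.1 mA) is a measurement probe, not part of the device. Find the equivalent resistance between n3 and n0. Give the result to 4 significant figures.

R_eq = 1.234 Ω

Element admittances at DC:
  Y(R1) = 0.01287 S between n0,n2
  Y(R2) = 0.002660 S between n2,n1
  Y(R3) = 0.7042 S between n0,n3
  Y(R4) = 0.0002584 S between n3,n2
  Y(R5) = 0.01101 S between n5,n3
  Y(R6) = 0.0002907 S between n5,n1
  Y(R7) = 0.1859 S between n3,n5
  Y(R8) = 0.5319 S between n4,n0
  Y(R9) = 0.4000 S between n5,n4
  Iin: injects 0.0541 A into n0 (from n3)
Assemble and solve the 5×5 MNA system:
  V(n1)=-0.004751  V(n2)=-0.001893  V(n3)=-0.06677  V(n4)=-0.01326  V(n5)=-0.03090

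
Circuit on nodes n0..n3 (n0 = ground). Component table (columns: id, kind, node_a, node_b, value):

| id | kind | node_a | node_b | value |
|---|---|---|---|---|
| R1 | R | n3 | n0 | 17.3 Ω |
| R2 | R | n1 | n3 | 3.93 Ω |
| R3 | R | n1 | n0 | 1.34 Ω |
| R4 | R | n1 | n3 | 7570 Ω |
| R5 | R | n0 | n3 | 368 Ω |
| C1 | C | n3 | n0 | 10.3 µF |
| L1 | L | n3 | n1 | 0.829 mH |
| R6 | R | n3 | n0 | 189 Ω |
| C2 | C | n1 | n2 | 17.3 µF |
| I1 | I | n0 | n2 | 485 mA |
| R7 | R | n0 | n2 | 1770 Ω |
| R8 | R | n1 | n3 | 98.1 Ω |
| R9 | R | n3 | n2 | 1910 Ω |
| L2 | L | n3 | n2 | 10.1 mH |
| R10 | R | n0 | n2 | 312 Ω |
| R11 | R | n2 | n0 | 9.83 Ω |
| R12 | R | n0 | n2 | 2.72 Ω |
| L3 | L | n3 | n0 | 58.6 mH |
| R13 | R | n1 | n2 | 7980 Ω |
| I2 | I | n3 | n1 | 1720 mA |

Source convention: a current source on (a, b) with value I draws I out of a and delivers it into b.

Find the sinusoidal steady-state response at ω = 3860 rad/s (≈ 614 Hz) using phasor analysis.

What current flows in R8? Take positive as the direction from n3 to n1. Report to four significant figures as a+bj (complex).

-0.02834-0.02722j A

Apply KCL at each of the 3 non-ground nodes and solve the resulting linear system.
Node n1: branches {R2, R3, R4, L1, C2, R8, R13, I2} → V_1 = 0.2169+0.2743j
Node n2: branches {C2, I1, R7, R9, L2, R10, R11, R12, R13} → V_2 = 0.8605+0.09204j
Node n3: branches {R1, R2, R4, R5, C1, L1, R6, R8, R9, L2, L3, I2} → V_3 = -2.563-2.396j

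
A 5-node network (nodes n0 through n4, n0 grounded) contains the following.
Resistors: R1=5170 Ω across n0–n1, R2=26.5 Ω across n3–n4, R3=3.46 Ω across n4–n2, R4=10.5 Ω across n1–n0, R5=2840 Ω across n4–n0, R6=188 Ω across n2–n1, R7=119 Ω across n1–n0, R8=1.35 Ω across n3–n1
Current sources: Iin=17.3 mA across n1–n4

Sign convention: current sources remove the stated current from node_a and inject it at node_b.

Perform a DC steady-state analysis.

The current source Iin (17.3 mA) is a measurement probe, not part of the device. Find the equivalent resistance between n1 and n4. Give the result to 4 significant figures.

MNA unknowns: 4 node voltages V₁..V_4
R1: Y=0.0001934 on G[0,1]
R2: Y=0.03774 on G[3,4]
R3: Y=0.2890 on G[4,2]
R4: Y=0.09524 on G[1,0]
R5: Y=0.0003521 on G[4,0]
R6: Y=0.005319 on G[2,1]
R7: Y=0.008403 on G[1,0]
R8: Y=0.7407 on G[3,1]
Iin: z[1]−=0.0173, z[4]+=0.0173
solve → V1=-0.001410, V2=0.4081, V3=0.01881, V4=0.4157

R_eq = 24.11 Ω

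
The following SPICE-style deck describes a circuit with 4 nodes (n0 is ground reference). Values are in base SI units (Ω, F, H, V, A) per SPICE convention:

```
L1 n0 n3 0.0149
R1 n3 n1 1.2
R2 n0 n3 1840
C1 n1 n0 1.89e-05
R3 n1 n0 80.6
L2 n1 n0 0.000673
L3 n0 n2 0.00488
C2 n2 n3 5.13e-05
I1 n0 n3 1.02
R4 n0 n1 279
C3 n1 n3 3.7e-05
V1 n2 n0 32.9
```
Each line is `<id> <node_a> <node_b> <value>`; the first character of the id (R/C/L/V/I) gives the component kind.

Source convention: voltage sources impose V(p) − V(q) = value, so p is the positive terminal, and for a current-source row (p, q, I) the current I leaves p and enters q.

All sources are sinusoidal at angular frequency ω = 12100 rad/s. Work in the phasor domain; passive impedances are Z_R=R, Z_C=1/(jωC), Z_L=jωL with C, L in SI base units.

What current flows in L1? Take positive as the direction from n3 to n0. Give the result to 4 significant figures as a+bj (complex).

-0.002634-0.1591j A

Element admittances at ω=12100 rad/s:
  Y(L1) = 0.000-0.005547j S between n0,n3
  Y(R1) = 0.8333+0.000j S between n3,n1
  Y(R2) = 0.0005435+0.000j S between n0,n3
  Y(C1) = 0.000+0.2287j S between n1,n0
  Y(R3) = 0.01241+0.000j S between n1,n0
  Y(L2) = 0.000-0.1228j S between n1,n0
  Y(L3) = 0.000-0.01694j S between n0,n2
  Y(C2) = 0.000+0.6207j S between n2,n3
  I1: injects 1.02 A into n3 (from n0)
  Y(R4) = 0.003584+0.000j S between n0,n1
  Y(C3) = 0.000+0.4477j S between n1,n3
  V1: constraint V(n2)−V(n0) = 32.9
Assemble and solve the 4×4 MNA system:
  V(n1)=26.63-2.704j  V(n2)=32.90+0.000j  V(n3)=28.68-0.4750j
  i(V1)=0.2948-2.060j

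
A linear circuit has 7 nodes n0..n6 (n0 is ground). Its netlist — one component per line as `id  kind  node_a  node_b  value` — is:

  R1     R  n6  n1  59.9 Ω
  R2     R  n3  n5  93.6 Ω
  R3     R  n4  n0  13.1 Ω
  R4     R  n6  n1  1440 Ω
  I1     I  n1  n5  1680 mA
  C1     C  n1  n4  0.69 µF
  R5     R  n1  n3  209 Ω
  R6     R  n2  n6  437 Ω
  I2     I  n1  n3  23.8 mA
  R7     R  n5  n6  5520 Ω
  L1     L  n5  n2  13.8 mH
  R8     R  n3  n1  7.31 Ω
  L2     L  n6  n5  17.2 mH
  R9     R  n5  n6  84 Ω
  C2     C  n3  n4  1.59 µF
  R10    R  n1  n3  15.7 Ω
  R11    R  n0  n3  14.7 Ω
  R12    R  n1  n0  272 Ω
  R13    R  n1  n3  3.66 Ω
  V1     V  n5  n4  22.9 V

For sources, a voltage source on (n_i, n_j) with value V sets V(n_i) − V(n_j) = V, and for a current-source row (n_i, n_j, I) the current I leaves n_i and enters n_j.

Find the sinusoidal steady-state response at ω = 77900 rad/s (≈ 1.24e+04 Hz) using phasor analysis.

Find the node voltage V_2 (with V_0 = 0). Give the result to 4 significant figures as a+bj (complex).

9.039-5.953j V

Apply KCL at each of the 6 non-ground nodes and solve the resulting linear system.
Node n1: branches {R1, R4, I1, C1, R5, I2, R8, R10, R12, R13} → V_1 = -3.036+3.624j
Node n2: branches {R6, L1} → V_2 = 9.039-5.953j
Node n3: branches {R2, R5, I2, R8, C2, R10, R11, R13} → V_3 = -0.6592+3.361j
Node n4: branches {R3, C1, C2, V1} → V_4 = 0.7337-3.170j
Node n5: branches {R2, I1, R7, L1, L2, R9, V1} → V_5 = 23.63-3.170j
Node n6: branches {R1, R4, R6, R7, L2, R9} → V_6 = 7.908-0.02038j
Source currents: i(V1)=1.230+0.1332j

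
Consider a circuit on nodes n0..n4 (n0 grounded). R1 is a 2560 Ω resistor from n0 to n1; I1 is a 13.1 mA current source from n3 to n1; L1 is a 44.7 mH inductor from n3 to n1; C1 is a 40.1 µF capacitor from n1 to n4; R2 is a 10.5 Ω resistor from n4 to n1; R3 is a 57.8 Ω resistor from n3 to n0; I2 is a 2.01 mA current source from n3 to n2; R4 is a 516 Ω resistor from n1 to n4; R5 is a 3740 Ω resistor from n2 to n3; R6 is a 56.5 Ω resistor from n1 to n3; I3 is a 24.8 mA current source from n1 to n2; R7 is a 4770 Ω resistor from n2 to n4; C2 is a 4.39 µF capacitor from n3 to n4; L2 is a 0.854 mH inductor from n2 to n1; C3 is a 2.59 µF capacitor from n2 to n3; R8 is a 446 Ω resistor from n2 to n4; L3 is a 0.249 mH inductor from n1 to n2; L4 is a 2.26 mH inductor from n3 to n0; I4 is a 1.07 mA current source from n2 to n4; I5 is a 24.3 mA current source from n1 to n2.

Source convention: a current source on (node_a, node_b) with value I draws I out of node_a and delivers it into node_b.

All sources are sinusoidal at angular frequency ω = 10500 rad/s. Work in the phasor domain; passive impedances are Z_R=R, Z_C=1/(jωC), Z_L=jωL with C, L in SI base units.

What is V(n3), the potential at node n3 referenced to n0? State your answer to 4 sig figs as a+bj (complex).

Element admittances at ω=10500 rad/s:
  Y(R1) = 0.0003906+0.000j S between n0,n1
  I1: injects 0.0131 A into n1 (from n3)
  Y(L1) = 0.000-0.002131j S between n3,n1
  Y(C1) = 0.000+0.4210j S between n1,n4
  Y(R2) = 0.09524+0.000j S between n4,n1
  Y(R3) = 0.01730+0.000j S between n3,n0
  I2: injects 0.00201 A into n2 (from n3)
  Y(R4) = 0.001938+0.000j S between n1,n4
  Y(R5) = 0.0002674+0.000j S between n2,n3
  Y(R6) = 0.01770+0.000j S between n1,n3
  I3: injects 0.0248 A into n2 (from n1)
  Y(R7) = 0.0002096+0.000j S between n2,n4
  Y(C2) = 0.000+0.04610j S between n3,n4
  Y(L2) = 0.000-0.1115j S between n2,n1
  Y(C3) = 0.000+0.02720j S between n2,n3
  Y(R8) = 0.002242+0.000j S between n2,n4
  Y(L3) = 0.000-0.3825j S between n1,n2
  Y(L4) = 0.000-0.04214j S between n3,n0
  I4: injects 0.00107 A into n4 (from n2)
  I5: injects 0.0243 A into n2 (from n1)
Assemble and solve the 4×4 MNA system:
  V(n1)=0.06528-0.2428j  V(n2)=0.06951-0.1499j  V(n3)=-0.002139+0.0002729j  V(n4)=0.05497-0.2233j

-0.002139+0.0002729j V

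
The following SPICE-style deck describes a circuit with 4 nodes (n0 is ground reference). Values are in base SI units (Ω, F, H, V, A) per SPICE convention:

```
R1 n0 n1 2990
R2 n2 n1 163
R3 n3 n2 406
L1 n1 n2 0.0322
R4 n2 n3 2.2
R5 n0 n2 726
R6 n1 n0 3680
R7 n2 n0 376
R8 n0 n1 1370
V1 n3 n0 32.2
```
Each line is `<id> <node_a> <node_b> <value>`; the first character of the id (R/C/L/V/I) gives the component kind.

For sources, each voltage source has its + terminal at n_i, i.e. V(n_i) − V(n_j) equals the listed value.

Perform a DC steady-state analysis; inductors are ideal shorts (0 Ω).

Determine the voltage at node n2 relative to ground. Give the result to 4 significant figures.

Apply KCL at each of the 3 non-ground nodes and solve the resulting linear system.
Node n1: branches {R1, R2, L1, R6, R8} → V_1 = 31.83
Node n2: branches {R2, R3, L1, R4, R5, R7} → V_2 = 31.83
Node n3: branches {R3, R4, V1} → V_3 = 32.20
Source currents: i(L1)=-0.04252, i(V1)=-0.1710

31.83 V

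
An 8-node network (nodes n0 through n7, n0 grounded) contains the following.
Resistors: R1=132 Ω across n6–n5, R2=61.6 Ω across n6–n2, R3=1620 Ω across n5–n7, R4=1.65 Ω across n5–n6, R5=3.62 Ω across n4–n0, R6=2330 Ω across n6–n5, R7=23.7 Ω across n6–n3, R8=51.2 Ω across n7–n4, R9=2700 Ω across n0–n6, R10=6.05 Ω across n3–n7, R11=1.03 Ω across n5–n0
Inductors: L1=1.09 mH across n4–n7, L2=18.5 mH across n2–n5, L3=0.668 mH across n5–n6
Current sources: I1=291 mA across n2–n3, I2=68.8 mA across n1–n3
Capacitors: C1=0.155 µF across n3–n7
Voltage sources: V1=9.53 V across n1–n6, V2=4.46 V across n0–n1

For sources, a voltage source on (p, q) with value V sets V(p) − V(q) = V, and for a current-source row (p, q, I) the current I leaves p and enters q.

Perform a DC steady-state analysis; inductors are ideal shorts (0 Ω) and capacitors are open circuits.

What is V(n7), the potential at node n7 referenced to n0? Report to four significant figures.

-0.6192 V

MNA unknowns: 7 node voltages V₁..V_7 plus 5 source currents (L1, L2, L3, V1, V2)
R1: Y=0.007576 on G[6,5]
R2: Y=0.01623 on G[6,2]
L1: row V4−V7=0, i_L1 at 4,7
I1: z[2]−=0.291, z[3]+=0.291
L2: row V2−V5=0, i_L2 at 2,5
R3: Y=0.0006173 on G[5,7]
R4: Y=0.6061 on G[5,6]
R5: Y=0.2762 on G[4,0]
C1: Y=0.000 on G[3,7]
I2: z[1]−=0.0688, z[3]+=0.0688
R6: Y=0.0004292 on G[6,5]
R7: Y=0.04219 on G[6,3]
R8: Y=0.01953 on G[7,4]
R9: Y=0.0003704 on G[0,6]
L3: row V5−V6=0, i_L3 at 5,6
R10: Y=0.1653 on G[3,7]
R11: Y=0.9709 on G[5,0]
V1: row V1−V6=9.53, i_V1 at 1,6
V2: row V0−V1=4.46, i_V2 at 0,1
solve → V1=-4.460, V2=-13.99, V3=-1.604, V4=-0.6192, V5=-13.99, V6=-13.99, V7=-0.6192
aux → i_L1=0.1711, i_L2=-0.2910, i_L3=13.30, i_V1=-13.83, i_V2=-13.76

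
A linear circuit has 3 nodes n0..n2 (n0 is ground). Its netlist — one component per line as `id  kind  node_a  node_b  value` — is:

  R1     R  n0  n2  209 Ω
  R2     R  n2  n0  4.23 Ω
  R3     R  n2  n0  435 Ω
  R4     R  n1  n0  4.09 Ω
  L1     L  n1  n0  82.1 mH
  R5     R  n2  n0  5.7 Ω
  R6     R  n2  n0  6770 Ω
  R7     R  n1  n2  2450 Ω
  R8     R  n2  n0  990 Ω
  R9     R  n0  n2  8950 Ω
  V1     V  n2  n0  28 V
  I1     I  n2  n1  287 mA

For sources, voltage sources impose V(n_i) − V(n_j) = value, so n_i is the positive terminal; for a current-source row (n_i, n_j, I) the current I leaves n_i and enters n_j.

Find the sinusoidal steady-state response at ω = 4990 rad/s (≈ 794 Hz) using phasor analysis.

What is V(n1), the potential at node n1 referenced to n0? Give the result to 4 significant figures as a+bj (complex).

1.218+0.01214j V

Element admittances at ω=4990 rad/s:
  Y(R1) = 0.004785+0.000j S between n0,n2
  Y(R2) = 0.2364+0.000j S between n2,n0
  Y(R3) = 0.002299+0.000j S between n2,n0
  Y(R4) = 0.2445+0.000j S between n1,n0
  Y(L1) = 0.000-0.002441j S between n1,n0
  Y(R5) = 0.1754+0.000j S between n2,n0
  Y(R6) = 0.0001477+0.000j S between n2,n0
  Y(R7) = 0.0004082+0.000j S between n1,n2
  Y(R8) = 0.001010+0.000j S between n2,n0
  Y(R9) = 0.0001117+0.000j S between n0,n2
  V1: constraint V(n2)−V(n0) = 28
  I1: injects 0.287 A into n1 (from n2)
Assemble and solve the 3×3 MNA system:
  V(n1)=1.218+0.01214j  V(n2)=28.00+0.000j
  i(V1)=-12.06+4.957e-06j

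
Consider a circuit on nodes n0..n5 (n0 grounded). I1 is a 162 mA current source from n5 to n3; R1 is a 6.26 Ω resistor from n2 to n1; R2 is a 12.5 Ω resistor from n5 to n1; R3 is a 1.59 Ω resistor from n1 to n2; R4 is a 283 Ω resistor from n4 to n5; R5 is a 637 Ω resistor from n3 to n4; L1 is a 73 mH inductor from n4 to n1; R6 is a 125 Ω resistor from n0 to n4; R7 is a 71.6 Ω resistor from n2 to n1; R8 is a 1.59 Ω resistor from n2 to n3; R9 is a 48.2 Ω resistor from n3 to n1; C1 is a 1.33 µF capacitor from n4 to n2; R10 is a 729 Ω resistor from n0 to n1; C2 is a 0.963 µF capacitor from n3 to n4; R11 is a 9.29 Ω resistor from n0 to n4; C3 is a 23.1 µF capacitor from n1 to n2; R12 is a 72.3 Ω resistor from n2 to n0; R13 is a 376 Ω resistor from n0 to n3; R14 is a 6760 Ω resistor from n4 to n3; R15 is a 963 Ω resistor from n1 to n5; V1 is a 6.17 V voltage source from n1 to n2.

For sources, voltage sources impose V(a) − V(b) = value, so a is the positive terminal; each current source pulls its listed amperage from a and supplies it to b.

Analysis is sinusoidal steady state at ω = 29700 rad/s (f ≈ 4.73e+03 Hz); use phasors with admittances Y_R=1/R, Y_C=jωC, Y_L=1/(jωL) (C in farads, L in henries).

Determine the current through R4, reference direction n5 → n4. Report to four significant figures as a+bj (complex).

Element admittances at ω=29700 rad/s:
  I1: injects 0.162 A into n3 (from n5)
  Y(R1) = 0.1597+0.000j S between n2,n1
  Y(R2) = 0.08000+0.000j S between n5,n1
  Y(R3) = 0.6289+0.000j S between n1,n2
  Y(R4) = 0.003534+0.000j S between n4,n5
  Y(R5) = 0.001570+0.000j S between n3,n4
  Y(L1) = 0.000-0.0004612j S between n4,n1
  Y(R6) = 0.008000+0.000j S between n0,n4
  Y(R7) = 0.01397+0.000j S between n2,n1
  Y(R8) = 0.6289+0.000j S between n2,n3
  Y(R9) = 0.02075+0.000j S between n3,n1
  Y(C1) = 0.000+0.03950j S between n4,n2
  Y(R10) = 0.001372+0.000j S between n0,n1
  Y(C2) = 0.000+0.02860j S between n3,n4
  Y(R11) = 0.1076+0.000j S between n0,n4
  Y(C3) = 0.000+0.6861j S between n1,n2
  Y(R12) = 0.01383+0.000j S between n2,n0
  Y(R13) = 0.002660+0.000j S between n0,n3
  Y(R14) = 0.0001479+0.000j S between n4,n3
  Y(R15) = 0.001038+0.000j S between n1,n5
  V1: constraint V(n1)−V(n2) = 6.17
Assemble and solve the 6×6 MNA system:
  V(n1)=5.894+0.2408j  V(n2)=-0.2759+0.2408j  V(n3)=0.1808+0.2294j  V(n4)=-0.04107-0.03693j  V(n5)=3.731+0.2292j
  i(V1)=-5.254-4.232j

0.01333+0.0009403j A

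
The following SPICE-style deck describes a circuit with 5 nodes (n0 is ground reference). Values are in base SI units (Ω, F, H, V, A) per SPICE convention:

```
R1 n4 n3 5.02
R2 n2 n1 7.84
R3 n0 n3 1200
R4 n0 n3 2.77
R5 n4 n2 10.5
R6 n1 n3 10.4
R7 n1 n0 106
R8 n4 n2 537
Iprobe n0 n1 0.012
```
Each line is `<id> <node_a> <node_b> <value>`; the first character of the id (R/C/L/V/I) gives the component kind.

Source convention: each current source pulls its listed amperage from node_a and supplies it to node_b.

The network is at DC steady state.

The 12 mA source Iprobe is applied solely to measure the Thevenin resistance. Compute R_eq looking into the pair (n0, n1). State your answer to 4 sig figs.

R_eq = 9.088 Ω

MNA unknowns: 4 node voltages V₁..V_4
R1: Y=0.1992 on G[4,3]
R2: Y=0.1276 on G[2,1]
R3: Y=0.0008333 on G[0,3]
R4: Y=0.3610 on G[0,3]
R5: Y=0.09524 on G[4,2]
R6: Y=0.09615 on G[1,3]
R7: Y=0.009434 on G[1,0]
R8: Y=0.001862 on G[4,2]
Iprobe: z[0]−=0.012, z[1]+=0.012
solve → V1=0.1091, V2=0.08240, V3=0.03032, V4=0.04739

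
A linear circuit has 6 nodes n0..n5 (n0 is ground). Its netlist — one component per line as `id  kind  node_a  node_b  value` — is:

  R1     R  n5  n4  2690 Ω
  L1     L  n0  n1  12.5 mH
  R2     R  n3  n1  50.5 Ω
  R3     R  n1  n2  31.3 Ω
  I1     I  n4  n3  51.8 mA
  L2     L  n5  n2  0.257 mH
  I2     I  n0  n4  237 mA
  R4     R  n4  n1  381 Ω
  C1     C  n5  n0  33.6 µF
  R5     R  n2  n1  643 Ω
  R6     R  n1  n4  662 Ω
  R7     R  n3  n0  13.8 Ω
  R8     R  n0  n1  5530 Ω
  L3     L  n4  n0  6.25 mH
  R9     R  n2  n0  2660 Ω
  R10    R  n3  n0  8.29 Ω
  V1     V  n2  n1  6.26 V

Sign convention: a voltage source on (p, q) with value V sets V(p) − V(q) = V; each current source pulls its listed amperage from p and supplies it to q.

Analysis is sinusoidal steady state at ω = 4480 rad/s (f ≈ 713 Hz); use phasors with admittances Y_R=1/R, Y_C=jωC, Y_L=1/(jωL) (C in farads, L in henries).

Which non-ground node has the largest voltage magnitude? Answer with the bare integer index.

MNA unknowns: 5 node voltages V₁..V_5 plus 1 source current (V1)
R1: Y=0.0003717+0.000j on G[5,4]
L1: Y=0.000-0.01786j on G[0,1]
R2: Y=0.01980+0.000j on G[3,1]
R3: Y=0.03195+0.000j on G[1,2]
I1: z[4]−=0.0518, z[3]+=0.0518
L2: Y=0.000-0.8685j on G[5,2]
I2: z[0]−=0.237, z[4]+=0.237
R4: Y=0.002625+0.000j on G[4,1]
C1: Y=0.000+0.1505j on G[5,0]
R5: Y=0.001555+0.000j on G[2,1]
R6: Y=0.001511+0.000j on G[1,4]
R7: Y=0.07246+0.000j on G[3,0]
R8: Y=0.0001808+0.000j on G[0,1]
L3: Y=0.000-0.03571j on G[4,0]
R9: Y=0.0003759+0.000j on G[2,0]
R10: Y=0.1206+0.000j on G[3,0]
V1: row V2−V1=6.26, i_V1 at 2,1
solve → V1=-6.685-0.9571j, V2=-0.4248-0.9571j, V3=-0.3785-0.08903j, V4=0.6683+4.322j, V5=-0.5167-1.157j
aux → i_V1=-0.3833+0.08018j

1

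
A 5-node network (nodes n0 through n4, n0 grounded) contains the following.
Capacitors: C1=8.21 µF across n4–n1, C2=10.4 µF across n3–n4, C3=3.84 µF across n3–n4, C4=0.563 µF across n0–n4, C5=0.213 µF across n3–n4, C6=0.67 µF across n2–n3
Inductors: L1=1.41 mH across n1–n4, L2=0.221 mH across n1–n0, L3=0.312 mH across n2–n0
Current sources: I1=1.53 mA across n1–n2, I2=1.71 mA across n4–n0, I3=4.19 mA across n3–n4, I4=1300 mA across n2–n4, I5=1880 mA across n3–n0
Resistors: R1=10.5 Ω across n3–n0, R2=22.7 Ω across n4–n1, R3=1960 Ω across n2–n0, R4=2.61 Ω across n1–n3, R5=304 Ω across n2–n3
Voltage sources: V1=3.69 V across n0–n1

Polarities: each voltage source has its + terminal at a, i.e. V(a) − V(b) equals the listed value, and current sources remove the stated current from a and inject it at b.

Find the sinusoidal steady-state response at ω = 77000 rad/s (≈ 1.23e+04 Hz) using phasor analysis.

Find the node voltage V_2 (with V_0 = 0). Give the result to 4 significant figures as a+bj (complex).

-114.3+93.13j V

Apply KCL at each of the 4 non-ground nodes and solve the resulting linear system.
Node n1: branches {C1, L1, I1, R2, L2, R4, V1} → V_1 = -3.690+0.000j
Node n2: branches {I1, L3, R3, I4, R5, C6} → V_2 = -114.3+93.13j
Node n3: branches {R1, C2, C3, I3, C5, R4, I5, R5, C6} → V_3 = -15.24+0.2688j
Node n4: branches {C1, L1, R2, C2, C3, I2, I3, C4, C5, I4} → V_4 = -10.81-0.7402j
Source currents: i(V1)=4.280+4.581j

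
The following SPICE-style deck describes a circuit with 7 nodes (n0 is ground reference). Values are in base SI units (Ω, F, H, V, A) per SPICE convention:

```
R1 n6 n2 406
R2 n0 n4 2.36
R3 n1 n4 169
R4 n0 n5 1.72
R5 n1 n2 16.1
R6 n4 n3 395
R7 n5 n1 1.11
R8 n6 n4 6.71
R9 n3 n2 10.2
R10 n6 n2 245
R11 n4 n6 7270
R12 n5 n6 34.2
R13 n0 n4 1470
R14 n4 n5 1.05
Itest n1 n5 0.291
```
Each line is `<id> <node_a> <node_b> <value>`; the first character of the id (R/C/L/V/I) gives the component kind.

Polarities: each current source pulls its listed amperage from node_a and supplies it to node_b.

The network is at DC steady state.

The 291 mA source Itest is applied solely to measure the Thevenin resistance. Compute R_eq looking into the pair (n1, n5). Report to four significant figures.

MNA unknowns: 6 node voltages V₁..V_6
R1: Y=0.002463 on G[6,2]
R2: Y=0.4237 on G[0,4]
R3: Y=0.005917 on G[1,4]
R4: Y=0.5814 on G[0,5]
R5: Y=0.06211 on G[1,2]
R6: Y=0.002532 on G[4,3]
R7: Y=0.9009 on G[5,1]
R8: Y=0.1490 on G[6,4]
R9: Y=0.09804 on G[3,2]
R10: Y=0.004082 on G[6,2]
R11: Y=0.0001376 on G[4,6]
R12: Y=0.02924 on G[5,6]
R13: Y=0.0006803 on G[0,4]
R14: Y=0.9524 on G[4,5]
Itest: z[1]−=0.291, z[5]+=0.291
solve → V1=-0.3169, V2=-0.2778, V3=-0.2709, V4=-0.001894, V5=0.001382, V6=-0.01114

R_eq = 1.094 Ω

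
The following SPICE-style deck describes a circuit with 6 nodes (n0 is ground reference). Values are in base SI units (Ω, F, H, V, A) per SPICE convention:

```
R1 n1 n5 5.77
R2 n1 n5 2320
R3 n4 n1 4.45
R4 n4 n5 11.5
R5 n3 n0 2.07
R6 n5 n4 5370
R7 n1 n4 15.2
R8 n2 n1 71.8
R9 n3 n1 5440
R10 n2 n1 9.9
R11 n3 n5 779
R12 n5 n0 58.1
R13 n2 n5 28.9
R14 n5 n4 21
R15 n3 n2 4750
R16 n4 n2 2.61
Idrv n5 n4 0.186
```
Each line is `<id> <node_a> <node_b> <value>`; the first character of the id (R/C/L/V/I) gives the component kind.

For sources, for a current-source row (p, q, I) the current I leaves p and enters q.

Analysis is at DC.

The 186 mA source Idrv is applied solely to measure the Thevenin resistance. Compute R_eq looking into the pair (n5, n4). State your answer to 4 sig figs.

MNA unknowns: 5 node voltages V₁..V_5
R1: Y=0.1733 on G[1,5]
R2: Y=0.0004310 on G[1,5]
R3: Y=0.2247 on G[4,1]
R4: Y=0.08696 on G[4,5]
R5: Y=0.4831 on G[3,0]
R6: Y=0.0001862 on G[5,4]
R7: Y=0.06579 on G[1,4]
R8: Y=0.01393 on G[2,1]
R9: Y=0.0001838 on G[3,1]
R10: Y=0.1010 on G[2,1]
R11: Y=0.001284 on G[3,5]
R12: Y=0.01721 on G[5,0]
R13: Y=0.03460 on G[2,5]
R14: Y=0.04762 on G[5,4]
R15: Y=0.0002105 on G[3,2]
R16: Y=0.3831 on G[4,2]
Idrv: z[5]−=0.186, z[4]+=0.186
solve → V1=0.4334, V2=0.5596, V3=0.0003792, V4=0.6493, V5=-0.01064

R_eq = 3.548 Ω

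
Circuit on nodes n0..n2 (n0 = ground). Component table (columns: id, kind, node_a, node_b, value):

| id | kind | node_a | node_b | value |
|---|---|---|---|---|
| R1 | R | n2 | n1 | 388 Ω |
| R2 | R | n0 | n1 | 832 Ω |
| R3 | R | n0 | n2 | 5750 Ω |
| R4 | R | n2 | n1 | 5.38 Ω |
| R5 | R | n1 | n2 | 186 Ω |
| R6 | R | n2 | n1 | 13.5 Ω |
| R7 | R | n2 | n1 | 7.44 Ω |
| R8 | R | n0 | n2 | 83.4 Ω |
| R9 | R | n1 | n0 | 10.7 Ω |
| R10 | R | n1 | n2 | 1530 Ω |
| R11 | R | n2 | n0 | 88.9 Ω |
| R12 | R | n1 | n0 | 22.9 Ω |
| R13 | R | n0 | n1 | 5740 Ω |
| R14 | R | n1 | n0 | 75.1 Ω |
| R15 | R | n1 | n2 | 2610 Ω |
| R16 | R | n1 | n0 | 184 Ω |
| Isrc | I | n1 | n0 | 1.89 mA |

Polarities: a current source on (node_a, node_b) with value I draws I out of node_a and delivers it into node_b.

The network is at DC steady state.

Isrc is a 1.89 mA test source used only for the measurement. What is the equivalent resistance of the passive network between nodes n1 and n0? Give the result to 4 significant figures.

Element admittances at DC:
  Y(R1) = 0.002577 S between n2,n1
  Y(R2) = 0.001202 S between n0,n1
  Y(R3) = 0.0001739 S between n0,n2
  Y(R4) = 0.1859 S between n2,n1
  Y(R5) = 0.005376 S between n1,n2
  Y(R6) = 0.07407 S between n2,n1
  Y(R7) = 0.1344 S between n2,n1
  Y(R8) = 0.01199 S between n0,n2
  Y(R9) = 0.09346 S between n1,n0
  Y(R10) = 0.0006536 S between n1,n2
  Y(R11) = 0.01125 S between n2,n0
  Y(R12) = 0.04367 S between n1,n0
  Y(R13) = 0.0001742 S between n0,n1
  Y(R14) = 0.01332 S between n1,n0
  Y(R15) = 0.0003831 S between n1,n2
  Y(R16) = 0.005435 S between n1,n0
  Isrc: injects 0.00189 A into n0 (from n1)
Assemble and solve the 2×2 MNA system:
  V(n1)=-0.01054  V(n2)=-0.009958

R_eq = 5.575 Ω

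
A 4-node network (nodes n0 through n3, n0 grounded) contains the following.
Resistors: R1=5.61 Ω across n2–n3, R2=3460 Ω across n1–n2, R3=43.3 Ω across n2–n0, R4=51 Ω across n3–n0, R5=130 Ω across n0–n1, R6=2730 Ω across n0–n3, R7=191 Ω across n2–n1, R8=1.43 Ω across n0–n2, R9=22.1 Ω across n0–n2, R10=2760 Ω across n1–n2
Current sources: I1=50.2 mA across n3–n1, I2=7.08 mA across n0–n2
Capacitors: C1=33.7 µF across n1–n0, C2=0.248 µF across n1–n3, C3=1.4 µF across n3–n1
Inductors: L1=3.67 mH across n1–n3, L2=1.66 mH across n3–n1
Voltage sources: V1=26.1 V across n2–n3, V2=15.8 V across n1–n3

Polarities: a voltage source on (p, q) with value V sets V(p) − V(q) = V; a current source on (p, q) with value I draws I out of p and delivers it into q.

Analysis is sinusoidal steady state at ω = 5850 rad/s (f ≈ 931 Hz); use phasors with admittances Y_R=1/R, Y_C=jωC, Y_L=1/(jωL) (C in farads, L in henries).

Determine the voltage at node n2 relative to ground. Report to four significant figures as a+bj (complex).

MNA unknowns: 3 node voltages V₁..V_3 plus 2 source currents (V1, V2)
R1: Y=0.1783+0.000j on G[2,3]
I1: z[3]−=0.0502, z[1]+=0.0502
R2: Y=0.0002890+0.000j on G[1,2]
R3: Y=0.02309+0.000j on G[2,0]
R4: Y=0.01961+0.000j on G[3,0]
R5: Y=0.007692+0.000j on G[0,1]
R6: Y=0.0003663+0.000j on G[0,3]
C1: Y=0.000+0.1971j on G[1,0]
R7: Y=0.005236+0.000j on G[2,1]
L1: Y=0.000-0.04658j on G[1,3]
R8: Y=0.6993+0.000j on G[0,2]
I2: z[0]−=0.00708, z[2]+=0.00708
C2: Y=0.000+0.001451j on G[1,3]
R9: Y=0.04525+0.000j on G[0,2]
L2: Y=0.000-0.1030j on G[3,1]
R10: Y=0.0003623+0.000j on G[1,2]
C3: Y=0.000+0.008190j on G[3,1]
V1: row V2−V3=26.1, i_V1 at 2,3
V2: row V1−V3=15.8, i_V2 at 1,3
solve → V1=-8.984+2.227j, V2=1.316+2.227j, V3=-24.78+2.227j
aux → i_V1=-5.716-1.710j, i_V2=0.6190+3.965j

1.316+2.227j V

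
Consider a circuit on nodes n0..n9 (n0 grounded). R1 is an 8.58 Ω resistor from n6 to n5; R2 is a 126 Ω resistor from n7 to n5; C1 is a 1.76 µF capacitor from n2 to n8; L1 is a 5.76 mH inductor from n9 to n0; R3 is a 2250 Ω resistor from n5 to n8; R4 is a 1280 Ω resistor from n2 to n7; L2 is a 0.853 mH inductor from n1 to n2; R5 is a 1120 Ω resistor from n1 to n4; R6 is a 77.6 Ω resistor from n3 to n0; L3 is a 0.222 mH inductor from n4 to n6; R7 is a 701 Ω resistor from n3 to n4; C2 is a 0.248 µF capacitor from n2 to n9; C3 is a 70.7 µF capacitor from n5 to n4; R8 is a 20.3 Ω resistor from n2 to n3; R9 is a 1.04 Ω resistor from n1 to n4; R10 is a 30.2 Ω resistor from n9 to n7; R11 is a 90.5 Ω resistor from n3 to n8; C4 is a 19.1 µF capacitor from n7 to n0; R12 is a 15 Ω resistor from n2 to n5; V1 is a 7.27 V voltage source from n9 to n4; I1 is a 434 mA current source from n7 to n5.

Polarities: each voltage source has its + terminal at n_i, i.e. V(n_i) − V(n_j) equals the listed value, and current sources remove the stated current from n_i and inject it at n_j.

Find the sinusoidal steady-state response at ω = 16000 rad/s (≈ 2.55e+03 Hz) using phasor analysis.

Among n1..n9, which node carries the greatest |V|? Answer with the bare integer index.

Element admittances at ω=16000 rad/s:
  Y(R1) = 0.1166+0.000j S between n6,n5
  Y(R2) = 0.007937+0.000j S between n7,n5
  Y(C1) = 0.000+0.02816j S between n2,n8
  Y(L1) = 0.000-0.01085j S between n9,n0
  Y(R3) = 0.0004444+0.000j S between n5,n8
  Y(R4) = 0.0007813+0.000j S between n2,n7
  Y(L2) = 0.000-0.07327j S between n1,n2
  Y(R5) = 0.0008929+0.000j S between n1,n4
  Y(R6) = 0.01289+0.000j S between n3,n0
  Y(L3) = 0.000-0.2815j S between n4,n6
  Y(R7) = 0.001427+0.000j S between n3,n4
  Y(C2) = 0.000+0.003968j S between n2,n9
  Y(C3) = 0.000+1.131j S between n5,n4
  Y(R8) = 0.04926+0.000j S between n2,n3
  Y(R9) = 0.9615+0.000j S between n1,n4
  Y(R10) = 0.03311+0.000j S between n9,n7
  Y(R11) = 0.01105+0.000j S between n3,n8
  Y(C4) = 0.000+0.3056j S between n7,n0
  Y(R12) = 0.06667+0.000j S between n2,n5
  V1: constraint V(n9)−V(n4) = 7.27
  I1: injects 0.434 A into n5 (from n7)
Assemble and solve the 10×10 MNA system:
  V(n1)=3.408+2.513j  V(n2)=3.315+2.126j  V(n3)=2.716+1.789j  V(n4)=3.437+2.506j  V(n5)=3.455+2.141j  V(n6)=3.569+2.459j  V(n7)=0.3047+0.2035j  V(n8)=3.121+2.279j  V(n9)=10.71+2.506j
  i(V1)=-0.3701+0.01060j

9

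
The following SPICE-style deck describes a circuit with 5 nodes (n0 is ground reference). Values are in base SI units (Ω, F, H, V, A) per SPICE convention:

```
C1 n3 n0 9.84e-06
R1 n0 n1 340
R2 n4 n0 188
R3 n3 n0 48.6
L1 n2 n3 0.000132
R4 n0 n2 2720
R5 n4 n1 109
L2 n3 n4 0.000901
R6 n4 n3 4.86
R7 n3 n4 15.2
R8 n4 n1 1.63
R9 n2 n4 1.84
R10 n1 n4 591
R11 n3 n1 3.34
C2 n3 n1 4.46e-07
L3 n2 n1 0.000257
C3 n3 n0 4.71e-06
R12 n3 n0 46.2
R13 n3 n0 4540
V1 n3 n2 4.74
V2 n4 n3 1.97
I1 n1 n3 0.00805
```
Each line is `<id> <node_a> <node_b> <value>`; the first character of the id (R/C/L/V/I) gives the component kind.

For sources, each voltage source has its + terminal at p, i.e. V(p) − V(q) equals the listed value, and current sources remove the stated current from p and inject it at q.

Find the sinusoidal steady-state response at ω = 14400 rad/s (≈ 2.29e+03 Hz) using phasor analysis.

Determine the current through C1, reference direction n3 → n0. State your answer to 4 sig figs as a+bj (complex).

Apply KCL at each of the 4 non-ground nodes and solve the resulting linear system.
Node n1: branches {R1, R5, R8, R10, R11, C2, L3, I1} → V_1 = 0.8221+1.671j
Node n2: branches {L1, R4, R9, L3, V1} → V_2 = -4.774+0.04545j
Node n3: branches {C1, R3, L1, L2, R6, R7, R11, C2, C3, R12, R13, V1, V2, I1} → V_3 = -0.03390+0.04545j
Node n4: branches {R2, R5, L2, R6, R7, R8, R9, R10, V2} → V_4 = 1.936+0.04545j
Source currents: i(V1)=-4.088+4.006j, i(V2)=-4.888+1.167j

-0.006440-0.004803j A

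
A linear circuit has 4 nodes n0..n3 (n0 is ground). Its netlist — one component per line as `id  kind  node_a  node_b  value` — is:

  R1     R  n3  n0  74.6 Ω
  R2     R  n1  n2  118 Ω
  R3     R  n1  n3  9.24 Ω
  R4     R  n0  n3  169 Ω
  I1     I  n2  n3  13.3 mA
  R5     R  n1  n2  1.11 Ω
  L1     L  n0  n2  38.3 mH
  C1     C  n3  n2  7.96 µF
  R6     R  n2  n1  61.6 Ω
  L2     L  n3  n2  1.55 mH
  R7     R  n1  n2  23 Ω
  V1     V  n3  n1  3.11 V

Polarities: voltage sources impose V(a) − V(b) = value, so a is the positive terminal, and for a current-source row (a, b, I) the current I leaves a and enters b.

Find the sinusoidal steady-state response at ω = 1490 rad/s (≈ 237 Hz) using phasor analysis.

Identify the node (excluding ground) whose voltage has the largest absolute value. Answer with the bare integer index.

2

Apply KCL at each of the 3 non-ground nodes and solve the resulting linear system.
Node n1: branches {R2, R3, R5, R6, R7, V1} → V_1 = -1.372-0.7747j
Node n2: branches {R2, I1, R5, L1, C1, R6, L2, R7} → V_2 = -0.8543-1.917j
Node n3: branches {R1, R3, R4, I1, C1, L2, V1} → V_3 = 1.738-0.7747j
Source currents: i(V1)=-0.8379+1.107j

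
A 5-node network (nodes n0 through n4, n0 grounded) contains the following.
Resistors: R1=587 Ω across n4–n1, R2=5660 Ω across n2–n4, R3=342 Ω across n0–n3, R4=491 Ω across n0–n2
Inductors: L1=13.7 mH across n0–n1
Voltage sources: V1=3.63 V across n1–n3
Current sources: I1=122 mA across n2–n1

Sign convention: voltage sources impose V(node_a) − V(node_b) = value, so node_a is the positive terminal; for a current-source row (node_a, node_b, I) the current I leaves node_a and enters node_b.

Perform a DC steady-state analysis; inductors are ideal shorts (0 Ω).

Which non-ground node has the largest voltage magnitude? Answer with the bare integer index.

2

MNA unknowns: 4 node voltages V₁..V_4 plus 2 source currents (L1, V1)
R1: Y=0.001704 on G[4,1]
R2: Y=0.0001767 on G[2,4]
L1: row V0−V1=0, i_L1 at 0,1
R3: Y=0.002924 on G[0,3]
R4: Y=0.002037 on G[0,2]
V1: row V1−V3=3.63, i_V1 at 1,3
I1: z[2]−=0.122, z[1]+=0.122
solve → V1=0.000, V2=-55.54, V3=-3.630, V4=-5.219
aux → i_L1=-0.1237, i_V1=-0.01061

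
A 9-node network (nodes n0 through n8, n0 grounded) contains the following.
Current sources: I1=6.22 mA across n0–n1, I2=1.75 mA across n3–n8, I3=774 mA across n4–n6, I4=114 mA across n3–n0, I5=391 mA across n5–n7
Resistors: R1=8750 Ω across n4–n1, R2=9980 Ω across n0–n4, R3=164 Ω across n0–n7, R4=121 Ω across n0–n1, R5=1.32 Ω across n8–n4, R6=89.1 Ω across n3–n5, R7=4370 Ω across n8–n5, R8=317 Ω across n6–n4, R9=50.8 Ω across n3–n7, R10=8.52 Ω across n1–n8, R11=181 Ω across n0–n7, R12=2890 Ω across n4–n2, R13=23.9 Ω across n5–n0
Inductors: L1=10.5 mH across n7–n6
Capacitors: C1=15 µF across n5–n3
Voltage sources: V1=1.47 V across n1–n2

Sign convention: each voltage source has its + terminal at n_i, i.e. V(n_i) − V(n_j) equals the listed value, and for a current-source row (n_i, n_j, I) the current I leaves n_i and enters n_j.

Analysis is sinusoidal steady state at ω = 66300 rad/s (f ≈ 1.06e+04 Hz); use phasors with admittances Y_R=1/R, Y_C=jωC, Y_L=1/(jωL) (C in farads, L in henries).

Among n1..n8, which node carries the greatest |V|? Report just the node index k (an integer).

6

MNA unknowns: 8 node voltages V₁..V_8 plus 1 source current (V1)
I1: z[0]−=0.00622, z[1]+=0.00622
I2: z[3]−=0.00175, z[8]+=0.00175
R1: Y=0.0001143+0.000j on G[4,1]
R2: Y=0.0001002+0.000j on G[0,4]
I3: z[4]−=0.774, z[6]+=0.774
R3: Y=0.006098+0.000j on G[0,7]
L1: Y=0.000-0.001436j on G[7,6]
R4: Y=0.008264+0.000j on G[0,1]
R5: Y=0.7576+0.000j on G[8,4]
R6: Y=0.01122+0.000j on G[3,5]
R7: Y=0.0002288+0.000j on G[8,5]
R8: Y=0.003155+0.000j on G[6,4]
R9: Y=0.01969+0.000j on G[3,7]
R10: Y=0.1174+0.000j on G[1,8]
C1: Y=0.000+0.9945j on G[5,3]
R11: Y=0.005525+0.000j on G[0,7]
I4: z[3]−=0.114, z[0]+=0.114
I5: z[5]−=0.391, z[7]+=0.391
R12: Y=0.0003460+0.000j on G[4,2]
R13: Y=0.04184+0.000j on G[5,0]
V1: row V1−V2=1.47, i_V1 at 1,2
solve → V1=-17.67+26.63j, V2=-19.14+26.63j, V3=-3.444-3.019j, V4=-19.17+28.80j, V5=-3.323-2.760j, V6=175.6+101.8j, V7=15.42-9.250j, V8=-18.96+28.50j
aux → i_V1=1.142e-05-0.0007493j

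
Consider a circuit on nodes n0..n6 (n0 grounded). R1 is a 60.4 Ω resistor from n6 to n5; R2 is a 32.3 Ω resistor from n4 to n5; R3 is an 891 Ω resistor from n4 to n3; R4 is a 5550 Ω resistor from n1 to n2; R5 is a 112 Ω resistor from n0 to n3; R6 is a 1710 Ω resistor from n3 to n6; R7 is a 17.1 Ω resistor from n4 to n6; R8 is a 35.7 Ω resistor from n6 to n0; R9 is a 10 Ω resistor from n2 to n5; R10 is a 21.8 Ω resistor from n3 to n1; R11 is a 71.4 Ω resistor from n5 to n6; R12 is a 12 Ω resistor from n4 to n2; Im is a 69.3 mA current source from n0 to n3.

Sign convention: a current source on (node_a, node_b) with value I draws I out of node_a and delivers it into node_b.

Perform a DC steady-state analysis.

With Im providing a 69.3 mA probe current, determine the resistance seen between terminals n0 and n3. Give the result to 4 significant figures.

MNA unknowns: 6 node voltages V₁..V_6
R1: Y=0.01656 on G[6,5]
R2: Y=0.03096 on G[4,5]
R3: Y=0.001122 on G[4,3]
R4: Y=0.0001802 on G[1,2]
R5: Y=0.008929 on G[0,3]
R6: Y=0.0005848 on G[3,6]
R7: Y=0.05848 on G[4,6]
R8: Y=0.02801 on G[6,0]
R9: Y=0.1000 on G[2,5]
R10: Y=0.04587 on G[3,1]
R11: Y=0.01401 on G[5,6]
R12: Y=0.08333 on G[4,2]
Im: z[0]−=0.0693, z[3]+=0.0693
solve → V1=6.466, V2=0.4945, V3=6.490, V4=0.5004, V5=0.4788, V6=0.4054

R_eq = 93.65 Ω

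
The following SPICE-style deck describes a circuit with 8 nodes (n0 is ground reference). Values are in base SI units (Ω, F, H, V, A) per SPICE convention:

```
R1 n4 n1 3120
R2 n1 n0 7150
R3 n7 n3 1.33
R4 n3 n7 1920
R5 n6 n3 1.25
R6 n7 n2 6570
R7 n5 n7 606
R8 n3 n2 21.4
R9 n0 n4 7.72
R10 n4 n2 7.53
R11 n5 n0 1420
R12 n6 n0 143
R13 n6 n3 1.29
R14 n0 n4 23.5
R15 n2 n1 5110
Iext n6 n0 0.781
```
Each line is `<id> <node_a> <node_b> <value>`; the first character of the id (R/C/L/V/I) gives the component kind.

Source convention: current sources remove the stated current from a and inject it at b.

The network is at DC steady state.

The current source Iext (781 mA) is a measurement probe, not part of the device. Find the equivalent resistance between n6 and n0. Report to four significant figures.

Apply KCL at each of the 7 non-ground nodes and solve the resulting linear system.
Node n1: branches {R1, R2, R15} → V_1 = -4.209
Node n2: branches {R6, R8, R10, R15} → V_2 = -8.234
Node n3: branches {R3, R4, R5, R8, R13} → V_3 = -21.41
Node n4: branches {R1, R9, R10, R14} → V_4 = -3.587
Node n5: branches {R7, R11} → V_5 = -15.00
Node n6: branches {R5, R12, R13, Iext} → V_6 = -21.81
Node n7: branches {R3, R4, R6, R7} → V_7 = -21.40

R_eq = 27.93 Ω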